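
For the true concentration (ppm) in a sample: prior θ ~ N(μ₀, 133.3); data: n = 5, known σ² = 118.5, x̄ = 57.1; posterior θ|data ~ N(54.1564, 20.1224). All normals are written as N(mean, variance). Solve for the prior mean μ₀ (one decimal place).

μ₀ = 37.6

The posterior mean is a precision-weighted average: μ_n = (τ₀μ₀ + τ_data·x̄)/(τ₀+τ_data), with τ₀=1/σ₀² and τ_data=n/σ².
Here τ₀ = 1/133.3 = 0.007502 and τ_data = 5/118.5 = 0.042194, so τ_n = 0.049696.
Rearranging for μ₀: μ₀ = (μ_n·τ_n − τ_data·x̄)/τ₀ = (54.1564·0.049696 − 0.042194·57.1) / 0.007502 = 0.282079/0.007502 ≈ 37.6.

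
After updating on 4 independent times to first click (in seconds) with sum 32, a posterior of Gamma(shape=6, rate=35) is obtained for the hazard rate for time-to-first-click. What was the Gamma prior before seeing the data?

Gamma(shape=2, rate=3)

Gamma–exponential conjugacy: posterior shape = α + n, posterior rate = β + Σtᵢ.
So α = 6 − 4 = 2 and β = 35 − 32 = 3.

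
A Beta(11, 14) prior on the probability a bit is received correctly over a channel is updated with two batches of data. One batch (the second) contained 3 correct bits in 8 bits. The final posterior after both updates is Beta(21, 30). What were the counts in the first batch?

7 correct bits and 11 errors

Because Beta–binomial updating is additive in the counts, the combined data contributed (α_post−α_prior, β_post−β_prior) successes and failures.
Total across both batches: 21−11=10 correct bits, 30−14=16 errors.
Subtract the second batch: 10−3=7 correct bits and 16−5=11 errors.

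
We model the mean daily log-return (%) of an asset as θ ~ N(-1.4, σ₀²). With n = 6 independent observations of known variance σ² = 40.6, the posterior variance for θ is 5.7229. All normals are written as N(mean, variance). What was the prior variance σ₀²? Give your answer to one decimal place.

Posterior precision equals prior precision plus data precision: 1/σ_n² = 1/σ₀² + n/σ².
So 1/σ₀² = 1/5.7229 − 6/40.6 = 0.174737 − 0.147783 = 0.026954.
Hence σ₀² = 1/0.026954 ≈ 37.1.

σ₀² = 37.1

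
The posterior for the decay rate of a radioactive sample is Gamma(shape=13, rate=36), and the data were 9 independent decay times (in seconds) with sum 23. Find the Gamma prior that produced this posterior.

For an exponential likelihood with a Gamma(α, β) prior on the rate, n observations with total T give posterior Gamma(α+n, β+T).
So α = 13 − 9 = 4 and β = 36 − 23 = 13.

Gamma(shape=4, rate=13)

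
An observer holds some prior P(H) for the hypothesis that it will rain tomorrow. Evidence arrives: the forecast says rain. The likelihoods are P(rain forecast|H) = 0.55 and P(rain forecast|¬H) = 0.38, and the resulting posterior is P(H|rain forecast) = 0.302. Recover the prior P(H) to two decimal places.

Bayes' rule in odds form gives O(H|E) = O(H)·[P(E|H)/P(E|¬H)], hence O(H) = O(H|E)/LR.
Posterior odds = 0.302/(1−0.302) = 0.4327. LR = 0.55/0.38 = 1.4474.
Prior odds = 0.4327/1.4474 = 0.2989, so P(H) = 0.2989/(1+0.2989) ≈ 0.23.

P(H) = 0.23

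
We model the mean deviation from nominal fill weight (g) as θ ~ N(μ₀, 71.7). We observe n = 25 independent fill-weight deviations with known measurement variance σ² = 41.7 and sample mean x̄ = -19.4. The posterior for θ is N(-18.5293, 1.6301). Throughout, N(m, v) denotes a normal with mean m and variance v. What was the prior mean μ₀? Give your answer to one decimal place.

The posterior mean is a precision-weighted average: μ_n = (τ₀μ₀ + τ_data·x̄)/(τ₀+τ_data), with τ₀=1/σ₀² and τ_data=n/σ².
Here τ₀ = 1/71.7 = 0.013947 and τ_data = 25/41.7 = 0.599520, so τ_n = 0.613467.
Rearranging for μ₀: μ₀ = (μ_n·τ_n − τ_data·x̄)/τ₀ = (-18.5293·0.613467 − 0.599520·-19.4) / 0.013947 = 0.263574/0.013947 ≈ 18.9.

μ₀ = 18.9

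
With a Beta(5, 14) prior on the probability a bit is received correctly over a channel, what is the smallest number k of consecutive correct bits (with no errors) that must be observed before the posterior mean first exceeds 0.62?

After k correct bits and 0 errors the posterior is Beta(5+k, 14), with mean (5+k)/(5+14+k).
Set (5+k)/(19+k) > 0.62 and solve: k > (0.62·19 − 5)/(1 − 0.62) = 17.842.
The smallest integer exceeding 17.842 is 18.

k = 18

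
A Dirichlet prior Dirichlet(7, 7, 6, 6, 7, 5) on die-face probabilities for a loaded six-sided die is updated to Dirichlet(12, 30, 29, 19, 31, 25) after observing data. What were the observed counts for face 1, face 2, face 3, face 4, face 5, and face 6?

counts (5, 23, 23, 13, 24, 20)

For a Dirichlet(α) prior with multinomial counts c, the posterior is Dirichlet(α + c) componentwise.
Counts are posterior − prior componentwise: 12−7=5, 30−7=23, 29−6=23, 19−6=13, 31−7=24, 25−5=20.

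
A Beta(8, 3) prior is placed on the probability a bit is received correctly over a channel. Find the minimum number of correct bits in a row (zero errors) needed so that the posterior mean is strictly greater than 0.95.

k = 50

After k correct bits and 0 errors the posterior is Beta(8+k, 3), with mean (8+k)/(8+3+k).
Set (8+k)/(11+k) > 0.95 and solve: k > (0.95·11 − 8)/(1 − 0.95) = 49.000.
The smallest integer exceeding 49.000 is 50.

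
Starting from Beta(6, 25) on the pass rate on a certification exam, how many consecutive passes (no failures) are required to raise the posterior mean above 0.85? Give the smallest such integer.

k = 136

After k passes and 0 failures the posterior is Beta(6+k, 25), with mean (6+k)/(6+25+k).
Set (6+k)/(31+k) > 0.85 and solve: k > (0.85·31 − 6)/(1 − 0.85) = 135.667.
The smallest integer exceeding 135.667 is 136.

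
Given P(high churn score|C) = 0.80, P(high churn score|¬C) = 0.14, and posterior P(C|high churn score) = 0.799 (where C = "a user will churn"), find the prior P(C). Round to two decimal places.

P(C) = 0.41

In odds form, posterior odds = prior odds × likelihood ratio, so prior odds = posterior odds ÷ LR.
Posterior odds = 0.799/(1−0.799) = 3.9751. LR = 0.80/0.14 = 5.7143.
Prior odds = 3.9751/5.7143 = 0.6956, so P(C) = 0.6956/(1+0.6956) ≈ 0.41.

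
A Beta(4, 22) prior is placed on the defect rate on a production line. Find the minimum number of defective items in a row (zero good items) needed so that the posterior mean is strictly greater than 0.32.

After k defective items and 0 good items the posterior is Beta(4+k, 22), with mean (4+k)/(4+22+k).
Set (4+k)/(26+k) > 0.32 and solve: k > (0.32·26 − 4)/(1 − 0.32) = 6.353.
The smallest integer exceeding 6.353 is 7.

k = 7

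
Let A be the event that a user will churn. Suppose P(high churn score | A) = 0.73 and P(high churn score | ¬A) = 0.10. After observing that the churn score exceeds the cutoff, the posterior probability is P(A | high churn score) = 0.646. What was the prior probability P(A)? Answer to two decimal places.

P(A) = 0.20

In odds form, posterior odds = prior odds × likelihood ratio, so prior odds = posterior odds ÷ LR.
Posterior odds = 0.646/(1−0.646) = 1.8249. LR = 0.73/0.10 = 7.3000.
Prior odds = 1.8249/7.3000 = 0.2500, so P(A) = 0.2500/(1+0.2500) ≈ 0.20.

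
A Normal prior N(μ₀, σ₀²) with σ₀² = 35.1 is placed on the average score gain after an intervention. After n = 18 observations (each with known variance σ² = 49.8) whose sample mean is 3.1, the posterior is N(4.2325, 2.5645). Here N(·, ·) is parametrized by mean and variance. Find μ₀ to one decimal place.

μ₀ = 18.6

The posterior mean is a precision-weighted average: μ_n = (τ₀μ₀ + τ_data·x̄)/(τ₀+τ_data), with τ₀=1/σ₀² and τ_data=n/σ².
Here τ₀ = 1/35.1 = 0.028490 and τ_data = 18/49.8 = 0.361446, so τ_n = 0.389936.
Rearranging for μ₀: μ₀ = (μ_n·τ_n − τ_data·x̄)/τ₀ = (4.2325·0.389936 − 0.361446·3.1) / 0.028490 = 0.529922/0.028490 ≈ 18.6.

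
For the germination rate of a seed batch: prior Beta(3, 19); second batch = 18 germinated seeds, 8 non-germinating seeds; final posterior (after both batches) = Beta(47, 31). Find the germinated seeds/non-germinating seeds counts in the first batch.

Because Beta–binomial updating is additive in the counts, the combined data contributed (α_post−α_prior, β_post−β_prior) successes and failures.
Total across both batches: 47−3=44 germinated seeds, 31−19=12 non-germinating seeds.
Subtract the second batch: 44−18=26 germinated seeds and 12−8=4 non-germinating seeds.

26 germinated seeds and 4 non-germinating seeds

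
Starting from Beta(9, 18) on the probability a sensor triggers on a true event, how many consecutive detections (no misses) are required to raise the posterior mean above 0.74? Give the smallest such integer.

k = 43

After k detections and 0 misses the posterior is Beta(9+k, 18), with mean (9+k)/(9+18+k).
Set (9+k)/(27+k) > 0.74 and solve: k > (0.74·27 − 9)/(1 − 0.74) = 42.231.
The smallest integer exceeding 42.231 is 43.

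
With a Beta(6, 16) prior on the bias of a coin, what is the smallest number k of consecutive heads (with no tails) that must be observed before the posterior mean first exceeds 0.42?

After k heads and 0 tails the posterior is Beta(6+k, 16), with mean (6+k)/(6+16+k).
Set (6+k)/(22+k) > 0.42 and solve: k > (0.42·22 − 6)/(1 − 0.42) = 5.586.
The smallest integer exceeding 5.586 is 6.

k = 6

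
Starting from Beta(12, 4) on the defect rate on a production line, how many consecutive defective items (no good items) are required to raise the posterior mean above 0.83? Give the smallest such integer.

k = 8

After k defective items and 0 good items the posterior is Beta(12+k, 4), with mean (12+k)/(12+4+k).
Set (12+k)/(16+k) > 0.83 and solve: k > (0.83·16 − 12)/(1 − 0.83) = 7.529.
The smallest integer exceeding 7.529 is 8.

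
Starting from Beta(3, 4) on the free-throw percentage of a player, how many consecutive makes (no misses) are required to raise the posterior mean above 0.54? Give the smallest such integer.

k = 2

After k makes and 0 misses the posterior is Beta(3+k, 4), with mean (3+k)/(3+4+k).
Set (3+k)/(7+k) > 0.54 and solve: k > (0.54·7 − 3)/(1 − 0.54) = 1.696.
The smallest integer exceeding 1.696 is 2.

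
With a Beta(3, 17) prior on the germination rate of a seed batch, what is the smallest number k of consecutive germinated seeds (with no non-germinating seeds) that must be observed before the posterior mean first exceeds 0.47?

After k germinated seeds and 0 non-germinating seeds the posterior is Beta(3+k, 17), with mean (3+k)/(3+17+k).
Set (3+k)/(20+k) > 0.47 and solve: k > (0.47·20 − 3)/(1 − 0.47) = 12.075.
The smallest integer exceeding 12.075 is 13, and checking k=13: (16)/(33) = 0.4848 > 0.47.

k = 13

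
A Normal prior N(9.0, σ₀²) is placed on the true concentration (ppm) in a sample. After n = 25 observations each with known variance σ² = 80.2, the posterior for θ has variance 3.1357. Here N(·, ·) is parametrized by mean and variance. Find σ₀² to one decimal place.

σ₀² = 139.1

Posterior precision equals prior precision plus data precision: 1/σ_n² = 1/σ₀² + n/σ².
So 1/σ₀² = 1/3.1357 − 25/80.2 = 0.318908 − 0.311721 = 0.007187.
Hence σ₀² = 1/0.007187 ≈ 139.1.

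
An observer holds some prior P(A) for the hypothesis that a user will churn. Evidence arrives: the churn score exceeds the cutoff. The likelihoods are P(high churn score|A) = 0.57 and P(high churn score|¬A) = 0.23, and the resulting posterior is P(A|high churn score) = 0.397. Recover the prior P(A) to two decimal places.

Bayes' rule in odds form gives O(A|E) = O(A)·[P(E|A)/P(E|¬A)], hence O(A) = O(A|E)/LR.
Posterior odds = 0.397/(1−0.397) = 0.6584. LR = 0.57/0.23 = 2.4783.
Prior odds = 0.6584/2.4783 = 0.2657, so P(A) = 0.2657/(1+0.2657) ≈ 0.21.

P(A) = 0.21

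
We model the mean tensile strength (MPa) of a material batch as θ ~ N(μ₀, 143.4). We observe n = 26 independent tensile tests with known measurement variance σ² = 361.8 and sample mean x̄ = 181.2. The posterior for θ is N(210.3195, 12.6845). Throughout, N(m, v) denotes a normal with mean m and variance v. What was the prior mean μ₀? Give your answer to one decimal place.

μ₀ = 510.4

With known observation variance, the Normal–Normal posterior has precision τ_n = τ₀ + n/σ² and mean μ_n = (τ₀μ₀ + (n/σ²)x̄)/τ_n.
Here τ₀ = 1/143.4 = 0.006974 and τ_data = 26/361.8 = 0.071863, so τ_n = 0.078837.
Rearranging for μ₀: μ₀ = (μ_n·τ_n − τ_data·x̄)/τ₀ = (210.3195·0.078837 − 0.071863·181.2) / 0.006974 = 3.559383/0.006974 ≈ 510.4.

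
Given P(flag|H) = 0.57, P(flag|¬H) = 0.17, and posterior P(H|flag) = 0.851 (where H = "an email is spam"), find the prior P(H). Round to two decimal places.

In odds form, posterior odds = prior odds × likelihood ratio, so prior odds = posterior odds ÷ LR.
Posterior odds = 0.851/(1−0.851) = 5.7114. LR = 0.57/0.17 = 3.3529.
Prior odds = 5.7114/3.3529 = 1.7034, so P(H) = 1.7034/(1+1.7034) ≈ 0.63.

P(H) = 0.63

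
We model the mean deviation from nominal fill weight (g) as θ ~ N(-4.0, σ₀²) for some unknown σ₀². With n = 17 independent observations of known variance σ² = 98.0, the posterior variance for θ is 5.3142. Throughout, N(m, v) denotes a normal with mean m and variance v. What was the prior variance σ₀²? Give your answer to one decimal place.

σ₀² = 68.0

Posterior precision equals prior precision plus data precision: 1/σ_n² = 1/σ₀² + n/σ².
So 1/σ₀² = 1/5.3142 − 17/98.0 = 0.188175 − 0.173469 = 0.014706.
Hence σ₀² = 1/0.014706 ≈ 68.0.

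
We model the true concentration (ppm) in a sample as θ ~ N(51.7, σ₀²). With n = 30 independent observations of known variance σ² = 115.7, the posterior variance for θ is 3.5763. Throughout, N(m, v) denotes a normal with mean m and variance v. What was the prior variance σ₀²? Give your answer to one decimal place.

For the Normal–Normal model with known σ², precisions add: τ_n = τ₀ + n/σ².
So 1/σ₀² = 1/3.5763 − 30/115.7 = 0.279619 − 0.259291 = 0.020328.
Hence σ₀² = 1/0.020328 ≈ 49.2.

σ₀² = 49.2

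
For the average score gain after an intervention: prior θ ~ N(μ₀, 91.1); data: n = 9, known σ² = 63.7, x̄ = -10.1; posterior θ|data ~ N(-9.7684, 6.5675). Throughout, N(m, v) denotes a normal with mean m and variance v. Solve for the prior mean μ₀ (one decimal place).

μ₀ = -5.5

The posterior mean is a precision-weighted average: μ_n = (τ₀μ₀ + τ_data·x̄)/(τ₀+τ_data), with τ₀=1/σ₀² and τ_data=n/σ².
Here τ₀ = 1/91.1 = 0.010977 and τ_data = 9/63.7 = 0.141287, so τ_n = 0.152264.
Rearranging for μ₀: μ₀ = (μ_n·τ_n − τ_data·x̄)/τ₀ = (-9.7684·0.152264 − 0.141287·-10.1) / 0.010977 = -0.060377/0.010977 ≈ -5.5.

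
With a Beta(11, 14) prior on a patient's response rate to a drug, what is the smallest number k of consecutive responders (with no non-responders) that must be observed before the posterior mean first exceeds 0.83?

After k responders and 0 non-responders the posterior is Beta(11+k, 14), with mean (11+k)/(11+14+k).
Set (11+k)/(25+k) > 0.83 and solve: k > (0.83·25 − 11)/(1 − 0.83) = 57.353.
The smallest integer exceeding 57.353 is 58.

k = 58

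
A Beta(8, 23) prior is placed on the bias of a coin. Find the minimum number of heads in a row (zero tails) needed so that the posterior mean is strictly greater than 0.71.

k = 49

After k heads and 0 tails the posterior is Beta(8+k, 23), with mean (8+k)/(8+23+k).
Set (8+k)/(31+k) > 0.71 and solve: k > (0.71·31 − 8)/(1 − 0.71) = 48.310.
The smallest integer exceeding 48.310 is 49, and checking k=49: (57)/(80) = 0.7125 > 0.71.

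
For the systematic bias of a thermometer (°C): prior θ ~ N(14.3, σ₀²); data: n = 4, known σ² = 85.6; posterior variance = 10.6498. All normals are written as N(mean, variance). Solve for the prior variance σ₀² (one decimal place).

σ₀² = 21.2

For the Normal–Normal model with known σ², precisions add: τ_n = τ₀ + n/σ².
So 1/σ₀² = 1/10.6498 − 4/85.6 = 0.093898 − 0.046729 = 0.047169.
Hence σ₀² = 1/0.047169 ≈ 21.2.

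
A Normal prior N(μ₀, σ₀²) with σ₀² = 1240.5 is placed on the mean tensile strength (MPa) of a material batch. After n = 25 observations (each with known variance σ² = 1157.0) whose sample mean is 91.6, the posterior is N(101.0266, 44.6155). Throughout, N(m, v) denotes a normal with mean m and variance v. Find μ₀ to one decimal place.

The posterior mean is a precision-weighted average: μ_n = (τ₀μ₀ + τ_data·x̄)/(τ₀+τ_data), with τ₀=1/σ₀² and τ_data=n/σ².
Here τ₀ = 1/1240.5 = 0.000806 and τ_data = 25/1157.0 = 0.021608, so τ_n = 0.022414.
Rearranging for μ₀: μ₀ = (μ_n·τ_n − τ_data·x̄)/τ₀ = (101.0266·0.022414 − 0.021608·91.6) / 0.000806 = 0.285117/0.000806 ≈ 353.7.

μ₀ = 353.7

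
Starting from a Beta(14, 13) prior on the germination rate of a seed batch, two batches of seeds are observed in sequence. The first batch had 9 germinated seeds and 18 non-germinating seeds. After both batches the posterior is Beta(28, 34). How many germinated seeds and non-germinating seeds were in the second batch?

Because Beta–binomial updating is additive in the counts, the combined data contributed (α_post−α_prior, β_post−β_prior) successes and failures.
Total across both batches: 28−14=14 germinated seeds, 34−13=21 non-germinating seeds.
Subtract the first batch: 14−9=5 germinated seeds and 21−18=3 non-germinating seeds.

5 germinated seeds and 3 non-germinating seeds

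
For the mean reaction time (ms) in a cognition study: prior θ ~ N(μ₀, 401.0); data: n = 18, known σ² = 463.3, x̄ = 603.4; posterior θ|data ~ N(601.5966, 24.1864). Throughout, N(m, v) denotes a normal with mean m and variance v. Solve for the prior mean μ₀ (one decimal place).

With known observation variance, the Normal–Normal posterior has precision τ_n = τ₀ + n/σ² and mean μ_n = (τ₀μ₀ + (n/σ²)x̄)/τ_n.
Here τ₀ = 1/401.0 = 0.002494 and τ_data = 18/463.3 = 0.038852, so τ_n = 0.041346.
Rearranging for μ₀: μ₀ = (μ_n·τ_n − τ_data·x̄)/τ₀ = (601.5966·0.041346 − 0.038852·603.4) / 0.002494 = 1.430316/0.002494 ≈ 573.5.

μ₀ = 573.5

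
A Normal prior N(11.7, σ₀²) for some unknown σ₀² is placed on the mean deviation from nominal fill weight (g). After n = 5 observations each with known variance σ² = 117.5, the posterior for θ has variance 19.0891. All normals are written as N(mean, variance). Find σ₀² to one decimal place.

σ₀² = 101.7

Posterior precision equals prior precision plus data precision: 1/σ_n² = 1/σ₀² + n/σ².
So 1/σ₀² = 1/19.0891 − 5/117.5 = 0.052386 − 0.042553 = 0.009833.
Hence σ₀² = 1/0.009833 ≈ 101.7.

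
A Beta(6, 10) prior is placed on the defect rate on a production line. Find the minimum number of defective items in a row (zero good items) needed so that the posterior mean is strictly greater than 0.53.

After k defective items and 0 good items the posterior is Beta(6+k, 10), with mean (6+k)/(6+10+k).
Set (6+k)/(16+k) > 0.53 and solve: k > (0.53·16 − 6)/(1 − 0.53) = 5.277.
The smallest integer exceeding 5.277 is 6, and checking k=6: (12)/(22) = 0.5455 > 0.53.

k = 6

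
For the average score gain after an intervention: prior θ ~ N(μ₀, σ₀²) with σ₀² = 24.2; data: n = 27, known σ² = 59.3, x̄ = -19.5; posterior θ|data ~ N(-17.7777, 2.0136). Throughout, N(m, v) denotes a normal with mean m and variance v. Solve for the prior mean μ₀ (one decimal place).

With known observation variance, the Normal–Normal posterior has precision τ_n = τ₀ + n/σ² and mean μ_n = (τ₀μ₀ + (n/σ²)x̄)/τ_n.
Here τ₀ = 1/24.2 = 0.041322 and τ_data = 27/59.3 = 0.455312, so τ_n = 0.496634.
Rearranging for μ₀: μ₀ = (μ_n·τ_n − τ_data·x̄)/τ₀ = (-17.7777·0.496634 − 0.455312·-19.5) / 0.041322 = 0.049574/0.041322 ≈ 1.2.

μ₀ = 1.2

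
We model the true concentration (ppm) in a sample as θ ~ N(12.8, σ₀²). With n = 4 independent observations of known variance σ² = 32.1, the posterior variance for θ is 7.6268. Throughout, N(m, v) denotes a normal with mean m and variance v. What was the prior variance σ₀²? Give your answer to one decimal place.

For the Normal–Normal model with known σ², precisions add: τ_n = τ₀ + n/σ².
So 1/σ₀² = 1/7.6268 − 4/32.1 = 0.131117 − 0.124611 = 0.006506.
Hence σ₀² = 1/0.006506 ≈ 153.7.

σ₀² = 153.7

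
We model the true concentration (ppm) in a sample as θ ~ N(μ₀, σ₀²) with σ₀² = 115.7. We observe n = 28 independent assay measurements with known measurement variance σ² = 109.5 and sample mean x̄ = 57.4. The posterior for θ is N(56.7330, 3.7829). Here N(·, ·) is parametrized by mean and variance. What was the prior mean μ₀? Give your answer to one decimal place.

μ₀ = 37.0

With known observation variance, the Normal–Normal posterior has precision τ_n = τ₀ + n/σ² and mean μ_n = (τ₀μ₀ + (n/σ²)x̄)/τ_n.
Here τ₀ = 1/115.7 = 0.008643 and τ_data = 28/109.5 = 0.255708, so τ_n = 0.264351.
Rearranging for μ₀: μ₀ = (μ_n·τ_n − τ_data·x̄)/τ₀ = (56.7330·0.264351 − 0.255708·57.4) / 0.008643 = 0.319786/0.008643 ≈ 37.0.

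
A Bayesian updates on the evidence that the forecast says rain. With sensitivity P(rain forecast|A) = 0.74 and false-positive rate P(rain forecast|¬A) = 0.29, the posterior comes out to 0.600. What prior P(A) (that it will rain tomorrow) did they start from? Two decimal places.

P(A) = 0.37

Bayes' rule in odds form gives O(A|E) = O(A)·[P(E|A)/P(E|¬A)], hence O(A) = O(A|E)/LR.
Posterior odds = 0.600/(1−0.600) = 1.5000. LR = 0.74/0.29 = 2.5517.
Prior odds = 1.5000/2.5517 = 0.5878, so P(A) = 0.5878/(1+0.5878) ≈ 0.37.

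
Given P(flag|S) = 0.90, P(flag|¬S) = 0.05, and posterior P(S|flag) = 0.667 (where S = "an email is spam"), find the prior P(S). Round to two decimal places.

P(S) = 0.10

In odds form, posterior odds = prior odds × likelihood ratio, so prior odds = posterior odds ÷ LR.
Posterior odds = 0.667/(1−0.667) = 2.0030. LR = 0.90/0.05 = 18.0000.
Prior odds = 2.0030/18.0000 = 0.1113, so P(S) = 0.1113/(1+0.1113) ≈ 0.10.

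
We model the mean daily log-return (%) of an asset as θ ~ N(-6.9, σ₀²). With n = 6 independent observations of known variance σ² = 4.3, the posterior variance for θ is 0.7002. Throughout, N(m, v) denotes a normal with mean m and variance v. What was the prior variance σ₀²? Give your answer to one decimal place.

σ₀² = 30.5

Posterior precision equals prior precision plus data precision: 1/σ_n² = 1/σ₀² + n/σ².
So 1/σ₀² = 1/0.7002 − 6/4.3 = 1.428163 − 1.395349 = 0.032814.
Hence σ₀² = 1/0.032814 ≈ 30.5.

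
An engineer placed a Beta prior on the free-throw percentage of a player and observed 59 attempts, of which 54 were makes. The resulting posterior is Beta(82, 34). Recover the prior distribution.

A Beta(α, β) prior with s successes and f failures in binomial data gives a Beta(α+s, β+f) posterior.
So α = 82 − 54 = 28 and β = 34 − 5 = 29.

Beta(28, 29)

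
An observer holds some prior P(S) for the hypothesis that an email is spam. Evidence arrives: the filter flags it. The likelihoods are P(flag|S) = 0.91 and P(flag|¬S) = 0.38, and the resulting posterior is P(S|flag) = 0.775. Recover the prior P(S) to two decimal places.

P(S) = 0.59

In odds form, posterior odds = prior odds × likelihood ratio, so prior odds = posterior odds ÷ LR.
Posterior odds = 0.775/(1−0.775) = 3.4444. LR = 0.91/0.38 = 2.3947.
Prior odds = 3.4444/2.3947 = 1.4383, so P(S) = 1.4383/(1+1.4383) ≈ 0.59.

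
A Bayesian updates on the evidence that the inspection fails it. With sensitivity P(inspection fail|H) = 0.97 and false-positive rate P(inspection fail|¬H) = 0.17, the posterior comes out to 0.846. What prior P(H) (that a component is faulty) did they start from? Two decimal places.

P(H) = 0.49

Bayes' rule in odds form gives O(H|E) = O(H)·[P(E|H)/P(E|¬H)], hence O(H) = O(H|E)/LR.
Posterior odds = 0.846/(1−0.846) = 5.4935. LR = 0.97/0.17 = 5.7059.
Prior odds = 5.4935/5.7059 = 0.9628, so P(H) = 0.9628/(1+0.9628) ≈ 0.49.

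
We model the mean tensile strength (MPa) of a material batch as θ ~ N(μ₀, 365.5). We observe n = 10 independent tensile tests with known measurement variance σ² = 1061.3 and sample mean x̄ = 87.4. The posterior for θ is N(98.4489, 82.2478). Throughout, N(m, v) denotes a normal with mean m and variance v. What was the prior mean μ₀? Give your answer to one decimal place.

With known observation variance, the Normal–Normal posterior has precision τ_n = τ₀ + n/σ² and mean μ_n = (τ₀μ₀ + (n/σ²)x̄)/τ_n.
Here τ₀ = 1/365.5 = 0.002736 and τ_data = 10/1061.3 = 0.009422, so τ_n = 0.012158.
Rearranging for μ₀: μ₀ = (μ_n·τ_n − τ_data·x̄)/τ₀ = (98.4489·0.012158 − 0.009422·87.4) / 0.002736 = 0.373459/0.002736 ≈ 136.5.

μ₀ = 136.5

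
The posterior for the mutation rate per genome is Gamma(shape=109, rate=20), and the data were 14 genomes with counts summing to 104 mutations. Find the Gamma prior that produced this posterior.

Gamma(shape=5, rate=6)

A Gamma(α, β) prior (rate parametrization) on a Poisson rate with n observations summing to S gives posterior Gamma(α+S, β+n).
So α = 109 − 104 = 5 and β = 20 − 14 = 6.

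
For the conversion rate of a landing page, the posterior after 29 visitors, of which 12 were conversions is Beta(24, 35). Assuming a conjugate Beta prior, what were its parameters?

Beta(12, 18)

Under Beta–binomial conjugacy the posterior parameters are (α+s, β+f).
Subtract the data counts: 24−12=12, 35−17=18.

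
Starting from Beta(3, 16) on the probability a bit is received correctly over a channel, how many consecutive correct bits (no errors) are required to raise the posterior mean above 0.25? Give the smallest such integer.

k = 3

After k correct bits and 0 errors the posterior is Beta(3+k, 16), with mean (3+k)/(3+16+k).
Set (3+k)/(19+k) > 0.25 and solve: k > (0.25·19 − 3)/(1 − 0.25) = 2.333.
The smallest integer exceeding 2.333 is 3, and checking k=3: (6)/(22) = 0.2727 > 0.25.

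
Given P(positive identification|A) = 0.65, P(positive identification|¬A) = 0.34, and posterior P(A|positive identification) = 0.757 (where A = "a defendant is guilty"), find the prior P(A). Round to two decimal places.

P(A) = 0.62

Bayes' rule in odds form gives O(A|E) = O(A)·[P(E|A)/P(E|¬A)], hence O(A) = O(A|E)/LR.
Posterior odds = 0.757/(1−0.757) = 3.1152. LR = 0.65/0.34 = 1.9118.
Prior odds = 3.1152/1.9118 = 1.6295, so P(A) = 1.6295/(1+1.6295) ≈ 0.62.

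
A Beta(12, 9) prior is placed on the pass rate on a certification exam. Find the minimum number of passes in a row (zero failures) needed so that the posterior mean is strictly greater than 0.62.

k = 3

After k passes and 0 failures the posterior is Beta(12+k, 9), with mean (12+k)/(12+9+k).
Set (12+k)/(21+k) > 0.62 and solve: k > (0.62·21 − 12)/(1 − 0.62) = 2.684.
The smallest integer exceeding 2.684 is 3.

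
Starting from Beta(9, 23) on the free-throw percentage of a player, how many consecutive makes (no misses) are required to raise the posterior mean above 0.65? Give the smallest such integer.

After k makes and 0 misses the posterior is Beta(9+k, 23), with mean (9+k)/(9+23+k).
Set (9+k)/(32+k) > 0.65 and solve: k > (0.65·32 − 9)/(1 − 0.65) = 33.714.
The smallest integer exceeding 33.714 is 34, and checking k=34: (43)/(66) = 0.6515 > 0.65.

k = 34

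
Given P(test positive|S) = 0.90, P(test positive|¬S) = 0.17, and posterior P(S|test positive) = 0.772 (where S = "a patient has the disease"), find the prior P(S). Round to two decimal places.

P(S) = 0.39

Bayes' rule in odds form gives O(S|E) = O(S)·[P(E|S)/P(E|¬S)], hence O(S) = O(S|E)/LR.
Posterior odds = 0.772/(1−0.772) = 3.3860. LR = 0.90/0.17 = 5.2941.
Prior odds = 3.3860/5.2941 = 0.6396, so P(S) = 0.6396/(1+0.6396) ≈ 0.39.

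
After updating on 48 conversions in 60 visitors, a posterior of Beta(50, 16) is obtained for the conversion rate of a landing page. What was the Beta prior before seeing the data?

A Beta(a, b) prior with s successes and f failures in binomial data gives a Beta(a+s, b+f) posterior.
So a = 50 − 48 = 2 and b = 16 − 12 = 4.

Beta(2, 4)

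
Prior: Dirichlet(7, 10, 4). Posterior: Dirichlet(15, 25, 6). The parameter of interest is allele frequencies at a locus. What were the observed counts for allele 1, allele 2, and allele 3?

For a Dirichlet(α) prior with multinomial counts c, the posterior is Dirichlet(α + c) componentwise.
Counts are posterior − prior componentwise: 15−7=8, 25−10=15, 6−4=2.

counts (8, 15, 2)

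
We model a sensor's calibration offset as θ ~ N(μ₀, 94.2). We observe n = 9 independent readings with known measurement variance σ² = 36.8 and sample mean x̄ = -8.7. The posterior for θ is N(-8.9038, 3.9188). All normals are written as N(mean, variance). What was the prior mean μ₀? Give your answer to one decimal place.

The posterior mean is a precision-weighted average: μ_n = (τ₀μ₀ + τ_data·x̄)/(τ₀+τ_data), with τ₀=1/σ₀² and τ_data=n/σ².
Here τ₀ = 1/94.2 = 0.010616 and τ_data = 9/36.8 = 0.244565, so τ_n = 0.255181.
Rearranging for μ₀: μ₀ = (μ_n·τ_n − τ_data·x̄)/τ₀ = (-8.9038·0.255181 − 0.244565·-8.7) / 0.010616 = -0.144365/0.010616 ≈ -13.6.

μ₀ = -13.6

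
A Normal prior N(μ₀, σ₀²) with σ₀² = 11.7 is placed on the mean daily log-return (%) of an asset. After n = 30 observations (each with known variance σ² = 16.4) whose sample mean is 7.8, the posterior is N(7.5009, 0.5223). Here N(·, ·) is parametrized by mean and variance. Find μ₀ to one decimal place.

μ₀ = 1.1

The posterior mean is a precision-weighted average: μ_n = (τ₀μ₀ + τ_data·x̄)/(τ₀+τ_data), with τ₀=1/σ₀² and τ_data=n/σ².
Here τ₀ = 1/11.7 = 0.085470 and τ_data = 30/16.4 = 1.829268, so τ_n = 1.914738.
Rearranging for μ₀: μ₀ = (μ_n·τ_n − τ_data·x̄)/τ₀ = (7.5009·1.914738 − 1.829268·7.8) / 0.085470 = 0.093968/0.085470 ≈ 1.1.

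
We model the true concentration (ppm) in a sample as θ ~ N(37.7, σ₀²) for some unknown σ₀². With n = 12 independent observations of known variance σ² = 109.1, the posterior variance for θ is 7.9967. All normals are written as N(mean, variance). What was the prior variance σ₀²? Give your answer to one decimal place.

Posterior precision equals prior precision plus data precision: 1/σ_n² = 1/σ₀² + n/σ².
So 1/σ₀² = 1/7.9967 − 12/109.1 = 0.125052 − 0.109991 = 0.015061.
Hence σ₀² = 1/0.015061 ≈ 66.4.

σ₀² = 66.4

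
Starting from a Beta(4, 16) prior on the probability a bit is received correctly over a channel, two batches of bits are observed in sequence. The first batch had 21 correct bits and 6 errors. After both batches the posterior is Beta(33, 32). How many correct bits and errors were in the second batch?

Because Beta–binomial updating is additive in the counts, the combined data contributed (α_post−α_prior, β_post−β_prior) successes and failures.
Total across both batches: 33−4=29 correct bits, 32−16=16 errors.
Subtract the first batch: 29−21=8 correct bits and 16−6=10 errors.

8 correct bits and 10 errors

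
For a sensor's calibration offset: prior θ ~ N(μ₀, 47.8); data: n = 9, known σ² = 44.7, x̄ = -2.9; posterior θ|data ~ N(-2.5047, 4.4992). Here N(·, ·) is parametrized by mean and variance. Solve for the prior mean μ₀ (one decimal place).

μ₀ = 1.3

The posterior mean is a precision-weighted average: μ_n = (τ₀μ₀ + τ_data·x̄)/(τ₀+τ_data), with τ₀=1/σ₀² and τ_data=n/σ².
Here τ₀ = 1/47.8 = 0.020921 and τ_data = 9/44.7 = 0.201342, so τ_n = 0.222263.
Rearranging for μ₀: μ₀ = (μ_n·τ_n − τ_data·x̄)/τ₀ = (-2.5047·0.222263 − 0.201342·-2.9) / 0.020921 = 0.027190/0.020921 ≈ 1.3.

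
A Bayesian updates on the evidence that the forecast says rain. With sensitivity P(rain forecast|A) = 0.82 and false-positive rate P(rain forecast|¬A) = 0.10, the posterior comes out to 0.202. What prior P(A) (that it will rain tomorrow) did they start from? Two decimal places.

Bayes' rule in odds form gives O(A|E) = O(A)·[P(E|A)/P(E|¬A)], hence O(A) = O(A|E)/LR.
Posterior odds = 0.202/(1−0.202) = 0.2531. LR = 0.82/0.10 = 8.2000.
Prior odds = 0.2531/8.2000 = 0.0309, so P(A) = 0.0309/(1+0.0309) ≈ 0.03.

P(A) = 0.03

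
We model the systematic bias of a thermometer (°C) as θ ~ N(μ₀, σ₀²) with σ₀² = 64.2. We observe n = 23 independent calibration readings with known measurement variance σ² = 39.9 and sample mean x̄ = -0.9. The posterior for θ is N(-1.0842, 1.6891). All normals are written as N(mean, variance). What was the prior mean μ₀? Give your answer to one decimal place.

μ₀ = -7.9

The posterior mean is a precision-weighted average: μ_n = (τ₀μ₀ + τ_data·x̄)/(τ₀+τ_data), with τ₀=1/σ₀² and τ_data=n/σ².
Here τ₀ = 1/64.2 = 0.015576 and τ_data = 23/39.9 = 0.576441, so τ_n = 0.592017.
Rearranging for μ₀: μ₀ = (μ_n·τ_n − τ_data·x̄)/τ₀ = (-1.0842·0.592017 − 0.576441·-0.9) / 0.015576 = -0.123068/0.015576 ≈ -7.9.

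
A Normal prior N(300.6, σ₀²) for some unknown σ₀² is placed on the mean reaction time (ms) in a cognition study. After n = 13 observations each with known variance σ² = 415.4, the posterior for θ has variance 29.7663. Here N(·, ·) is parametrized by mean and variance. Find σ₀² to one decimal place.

σ₀² = 434.8

For the Normal–Normal model with known σ², precisions add: τ_n = τ₀ + n/σ².
So 1/σ₀² = 1/29.7663 − 13/415.4 = 0.033595 − 0.031295 = 0.002300.
Hence σ₀² = 1/0.002300 ≈ 434.8.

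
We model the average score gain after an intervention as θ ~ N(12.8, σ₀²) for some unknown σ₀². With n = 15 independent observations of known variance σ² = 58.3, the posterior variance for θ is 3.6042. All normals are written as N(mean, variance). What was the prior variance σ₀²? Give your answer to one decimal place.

Posterior precision equals prior precision plus data precision: 1/σ_n² = 1/σ₀² + n/σ².
So 1/σ₀² = 1/3.6042 − 15/58.3 = 0.277454 − 0.257290 = 0.020164.
Hence σ₀² = 1/0.020164 ≈ 49.6.

σ₀² = 49.6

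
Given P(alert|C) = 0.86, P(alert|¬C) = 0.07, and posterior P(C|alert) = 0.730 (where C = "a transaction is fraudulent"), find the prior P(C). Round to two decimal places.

P(C) = 0.18

Bayes' rule in odds form gives O(C|E) = O(C)·[P(E|C)/P(E|¬C)], hence O(C) = O(C|E)/LR.
Posterior odds = 0.730/(1−0.730) = 2.7037. LR = 0.86/0.07 = 12.2857.
Prior odds = 2.7037/12.2857 = 0.2201, so P(C) = 0.2201/(1+0.2201) ≈ 0.18.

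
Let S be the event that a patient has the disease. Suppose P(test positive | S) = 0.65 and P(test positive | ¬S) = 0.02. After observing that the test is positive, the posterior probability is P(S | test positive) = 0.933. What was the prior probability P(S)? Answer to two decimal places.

Bayes' rule in odds form gives O(S|E) = O(S)·[P(E|S)/P(E|¬S)], hence O(S) = O(S|E)/LR.
Posterior odds = 0.933/(1−0.933) = 13.9254. LR = 0.65/0.02 = 32.5000.
Prior odds = 13.9254/32.5000 = 0.4285, so P(S) = 0.4285/(1+0.4285) ≈ 0.30.

P(S) = 0.30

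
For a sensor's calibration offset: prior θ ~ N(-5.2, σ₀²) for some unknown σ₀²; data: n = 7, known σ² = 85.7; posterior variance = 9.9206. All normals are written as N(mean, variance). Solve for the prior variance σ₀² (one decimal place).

σ₀² = 52.3

Posterior precision equals prior precision plus data precision: 1/σ_n² = 1/σ₀² + n/σ².
So 1/σ₀² = 1/9.9206 − 7/85.7 = 0.100800 − 0.081680 = 0.019120.
Hence σ₀² = 1/0.019120 ≈ 52.3.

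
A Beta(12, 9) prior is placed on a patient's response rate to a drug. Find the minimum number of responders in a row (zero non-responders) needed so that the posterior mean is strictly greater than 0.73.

k = 13

After k responders and 0 non-responders the posterior is Beta(12+k, 9), with mean (12+k)/(12+9+k).
Set (12+k)/(21+k) > 0.73 and solve: k > (0.73·21 − 12)/(1 − 0.73) = 12.333.
The smallest integer exceeding 12.333 is 13, and checking k=13: (25)/(34) = 0.7353 > 0.73.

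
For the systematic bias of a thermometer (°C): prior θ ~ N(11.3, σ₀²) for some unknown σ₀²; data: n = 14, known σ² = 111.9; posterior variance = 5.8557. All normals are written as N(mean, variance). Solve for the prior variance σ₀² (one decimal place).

σ₀² = 21.9

For the Normal–Normal model with known σ², precisions add: τ_n = τ₀ + n/σ².
So 1/σ₀² = 1/5.8557 − 14/111.9 = 0.170774 − 0.125112 = 0.045662.
Hence σ₀² = 1/0.045662 ≈ 21.9.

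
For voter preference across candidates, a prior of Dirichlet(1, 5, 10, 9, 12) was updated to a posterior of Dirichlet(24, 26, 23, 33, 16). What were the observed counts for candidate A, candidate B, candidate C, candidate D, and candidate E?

For a Dirichlet(α) prior with multinomial counts c, the posterior is Dirichlet(α + c) componentwise.
Counts are posterior − prior componentwise: 24−1=23, 26−5=21, 23−10=13, 33−9=24, 16−12=4.

counts (23, 21, 13, 24, 4)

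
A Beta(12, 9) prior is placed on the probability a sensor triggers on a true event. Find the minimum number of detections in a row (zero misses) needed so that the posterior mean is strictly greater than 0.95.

After k detections and 0 misses the posterior is Beta(12+k, 9), with mean (12+k)/(12+9+k).
Set (12+k)/(21+k) > 0.95 and solve: k > (0.95·21 − 12)/(1 − 0.95) = 159.000.
The smallest integer exceeding 159.000 is 160.

k = 160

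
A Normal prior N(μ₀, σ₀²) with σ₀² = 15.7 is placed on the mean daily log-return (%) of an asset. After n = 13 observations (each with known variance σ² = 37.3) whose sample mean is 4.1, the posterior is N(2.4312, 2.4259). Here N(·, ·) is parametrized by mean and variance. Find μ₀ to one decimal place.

With known observation variance, the Normal–Normal posterior has precision τ_n = τ₀ + n/σ² and mean μ_n = (τ₀μ₀ + (n/σ²)x̄)/τ_n.
Here τ₀ = 1/15.7 = 0.063694 and τ_data = 13/37.3 = 0.348525, so τ_n = 0.412219.
Rearranging for μ₀: μ₀ = (μ_n·τ_n − τ_data·x̄)/τ₀ = (2.4312·0.412219 − 0.348525·4.1) / 0.063694 = -0.426766/0.063694 ≈ -6.7.

μ₀ = -6.7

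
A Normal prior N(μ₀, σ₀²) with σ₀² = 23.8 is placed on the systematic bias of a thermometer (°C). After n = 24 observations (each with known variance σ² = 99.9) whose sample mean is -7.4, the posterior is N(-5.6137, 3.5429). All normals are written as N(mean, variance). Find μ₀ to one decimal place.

With known observation variance, the Normal–Normal posterior has precision τ_n = τ₀ + n/σ² and mean μ_n = (τ₀μ₀ + (n/σ²)x̄)/τ_n.
Here τ₀ = 1/23.8 = 0.042017 and τ_data = 24/99.9 = 0.240240, so τ_n = 0.282257.
Rearranging for μ₀: μ₀ = (μ_n·τ_n − τ_data·x̄)/τ₀ = (-5.6137·0.282257 − 0.240240·-7.4) / 0.042017 = 0.193270/0.042017 ≈ 4.6.

μ₀ = 4.6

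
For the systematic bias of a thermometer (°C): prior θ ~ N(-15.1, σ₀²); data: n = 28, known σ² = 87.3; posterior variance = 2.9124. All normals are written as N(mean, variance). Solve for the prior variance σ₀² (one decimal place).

σ₀² = 44.2

Posterior precision equals prior precision plus data precision: 1/σ_n² = 1/σ₀² + n/σ².
So 1/σ₀² = 1/2.9124 − 28/87.3 = 0.343359 − 0.320733 = 0.022626.
Hence σ₀² = 1/0.022626 ≈ 44.2.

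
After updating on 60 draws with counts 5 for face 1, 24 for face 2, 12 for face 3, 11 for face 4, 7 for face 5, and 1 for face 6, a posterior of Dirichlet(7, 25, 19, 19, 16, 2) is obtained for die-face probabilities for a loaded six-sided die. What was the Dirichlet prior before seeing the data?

Dirichlet(2, 1, 7, 8, 9, 1)

For a Dirichlet(α) prior with multinomial counts c, the posterior is Dirichlet(α + c) componentwise.
Subtract each count from the matching posterior parameter: 7−5=2, 25−24=1, 19−12=7, 19−11=8, 16−7=9, 2−1=1.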